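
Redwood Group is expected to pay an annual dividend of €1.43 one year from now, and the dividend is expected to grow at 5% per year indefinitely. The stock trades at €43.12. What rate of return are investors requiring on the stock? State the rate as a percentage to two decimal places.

8.32%

P = D₁/(r − g) ⇒ r = D₁/P + g = €1.4300/€43.12 + 0.05 = 0.033163 + 0.05 = 0.083163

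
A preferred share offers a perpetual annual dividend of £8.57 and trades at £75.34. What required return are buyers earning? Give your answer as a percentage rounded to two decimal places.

11.38%

P = C/r ⇒ r = C/P = £8.57/£75.34 = 0.113751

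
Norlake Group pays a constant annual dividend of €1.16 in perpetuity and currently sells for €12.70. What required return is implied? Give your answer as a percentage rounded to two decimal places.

9.13%

P = C/r ⇒ r = C/P = €1.16/€12.70 = 0.091339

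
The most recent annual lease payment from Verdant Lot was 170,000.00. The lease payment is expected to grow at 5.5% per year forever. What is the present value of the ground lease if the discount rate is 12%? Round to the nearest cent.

D₁ = D₀ × (1 + g) = 170,000.00 × 1.055 = 179,350.0000
Growing perpetuity: P = D₁ / (r − g) = 179,350.0000 / (0.12 − 0.055) = 2,759,230.77

2759230.77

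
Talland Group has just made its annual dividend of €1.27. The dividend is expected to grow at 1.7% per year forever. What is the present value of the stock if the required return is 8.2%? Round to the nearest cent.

€19.87

D₁ = D₀ × (1 + g) = €1.27 × 1.017 = €1.2916
Growing perpetuity: P = D₁ / (r − g) = €1.2916 / (0.082 − 0.017) = €19.87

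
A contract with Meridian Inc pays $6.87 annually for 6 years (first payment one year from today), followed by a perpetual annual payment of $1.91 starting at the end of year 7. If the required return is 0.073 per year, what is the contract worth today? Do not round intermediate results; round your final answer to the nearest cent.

$49.59

PV of 6-year annuity: $6.87 × [1 − (1+0.073)^−6] / 0.073 = 32.44504
Perpetuity value at year 6: $1.91 / 0.073 = 26.16438
PV of perpetuity: 26.16438 / (1+0.073)^6 = 17.14400
Total PV = 32.44504 + 17.14400 = 49.58904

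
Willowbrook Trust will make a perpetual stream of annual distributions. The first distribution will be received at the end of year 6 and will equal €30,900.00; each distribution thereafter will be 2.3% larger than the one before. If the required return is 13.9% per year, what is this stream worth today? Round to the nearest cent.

€138957.46

Value at end of year 5: C₁ / (r − g) = €30,900.00 / (0.139 − 0.023) = €266,379.3103
Discount to today: PV = €266,379.3103 / (1 + 0.139)^5 = €266,379.3103 / 1.916985 = €138,957.46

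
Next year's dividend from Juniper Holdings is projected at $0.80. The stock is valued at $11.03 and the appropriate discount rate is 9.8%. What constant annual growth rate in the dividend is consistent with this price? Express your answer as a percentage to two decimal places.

2.55%

P = D₁/(r−g) ⇒ g = r − D₁/P = 0.098 − $0.80/$11.03 = 0.025471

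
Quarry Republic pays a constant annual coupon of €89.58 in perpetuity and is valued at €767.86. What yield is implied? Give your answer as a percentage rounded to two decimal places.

P = C/r ⇒ r = C/P = €89.58/€767.86 = 0.116662

11.67%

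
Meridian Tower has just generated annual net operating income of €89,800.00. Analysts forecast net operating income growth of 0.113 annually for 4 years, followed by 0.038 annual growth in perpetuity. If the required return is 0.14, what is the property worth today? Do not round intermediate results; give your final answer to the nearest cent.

D_1 = 99947.40000
D_2 = 111241.45620
D_3 = 123811.74075
D_4 = 137802.46746
Terminal value at year 4: TV = D_4×(1+g_2)/(r−g_2) = 143038.96122/0.102 = 1402342.75705
P_0 = D_1/(1+r)^1 + D_2/(1+r)^2 + D_3/(1+r)^3 + D_4/(1+r)^4 + TV/(1+r)^4
    = 87673.15789 + 85596.68837 + 83569.39838 + 81590.12315 + 830299.48856 = 1168728.85635

€1168728.86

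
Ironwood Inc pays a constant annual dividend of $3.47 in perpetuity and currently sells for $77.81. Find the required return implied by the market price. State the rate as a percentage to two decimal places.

P = C/r ⇒ r = C/P = $3.47/$77.81 = 0.044596

4.46%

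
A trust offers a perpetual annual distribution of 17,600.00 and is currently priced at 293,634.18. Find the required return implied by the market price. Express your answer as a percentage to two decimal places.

5.99%

P = C/r ⇒ r = C/P = 17,600.00/293,634.18 = 0.059939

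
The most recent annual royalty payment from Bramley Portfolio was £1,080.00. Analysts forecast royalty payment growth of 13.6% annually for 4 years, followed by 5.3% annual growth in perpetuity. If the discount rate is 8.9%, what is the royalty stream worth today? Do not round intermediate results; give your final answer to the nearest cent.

D_1 = 1226.88000
D_2 = 1393.73568
D_3 = 1583.28373
D_4 = 1798.61032
Terminal value at year 4: TV = D_4×(1+g_2)/(r−g_2) = 1893.93667/0.036 = 52609.35186
P_0 = D_1/(1+r)^1 + D_2/(1+r)^2 + D_3/(1+r)^3 + D_4/(1+r)^4 + TV/(1+r)^4
    = 1126.61157 + 1175.23484 + 1225.95664 + 1278.86753 + 37406.87534 = 42213.54593

£42213.55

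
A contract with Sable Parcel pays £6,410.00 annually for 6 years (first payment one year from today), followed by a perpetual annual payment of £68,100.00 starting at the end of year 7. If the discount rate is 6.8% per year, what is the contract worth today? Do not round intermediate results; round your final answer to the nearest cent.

£705598.41

PV of 6-year annuity: £6,410.00 × [1 − (1+0.068)^−6] / 0.068 = 30743.08073
Perpetuity value at year 6: £68,100.00 / 0.068 = 1001470.58824
PV of perpetuity: 1001470.58824 / (1+0.068)^6 = 674855.33119
Total PV = 30743.08073 + 674855.33119 = 705598.41192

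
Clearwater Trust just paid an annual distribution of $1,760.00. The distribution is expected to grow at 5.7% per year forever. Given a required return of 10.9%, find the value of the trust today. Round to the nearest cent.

D₁ = D₀ × (1 + g) = $1,760.00 × 1.057 = $1,860.3200
Growing perpetuity: P = D₁ / (r − g) = $1,860.3200 / (0.109 − 0.057) = $35,775.38

$35775.38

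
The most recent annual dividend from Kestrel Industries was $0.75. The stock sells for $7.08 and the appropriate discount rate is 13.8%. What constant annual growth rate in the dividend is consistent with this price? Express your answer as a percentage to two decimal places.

P = D₀(1+g)/(r−g) ⇒ P(r−g) = D₀(1+g) ⇒ g(P+D₀) = P·r − D₀
g = (P·r − D₀)/(P + D₀) = ($7.08×0.138 − $0.75) / ($7.08 + $0.75) = 0.028996

2.90%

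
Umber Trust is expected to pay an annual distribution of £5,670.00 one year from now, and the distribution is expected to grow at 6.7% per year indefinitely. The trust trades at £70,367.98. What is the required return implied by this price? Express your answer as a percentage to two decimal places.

P = D₁/(r − g) ⇒ r = D₁/P + g = £5,670.0000/£70,367.98 + 0.067 = 0.080576 + 0.067 = 0.147576

14.76%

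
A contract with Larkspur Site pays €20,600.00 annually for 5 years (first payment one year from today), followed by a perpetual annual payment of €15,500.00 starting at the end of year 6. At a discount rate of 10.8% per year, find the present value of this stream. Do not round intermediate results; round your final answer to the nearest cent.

€162462.81

PV of 5-year annuity: €20,600.00 × [1 − (1+0.108)^−5] / 0.108 = 76520.08137
Perpetuity value at year 5: €15,500.00 / 0.108 = 143518.51852
PV of perpetuity: 143518.51852 / (1+0.108)^5 = 85942.72914
Total PV = 76520.08137 + 85942.72914 = 162462.81051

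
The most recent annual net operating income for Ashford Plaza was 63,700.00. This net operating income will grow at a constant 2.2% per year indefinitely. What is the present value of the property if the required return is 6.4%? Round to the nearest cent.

1550033.33

D₁ = D₀ × (1 + g) = 63,700.00 × 1.022 = 65,101.4000
Growing perpetuity: P = D₁ / (r − g) = 65,101.4000 / (0.064 − 0.022) = 1,550,033.33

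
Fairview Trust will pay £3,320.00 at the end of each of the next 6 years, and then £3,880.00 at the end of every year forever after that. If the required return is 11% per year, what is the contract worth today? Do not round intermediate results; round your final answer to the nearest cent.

£32903.63

PV of 6-year annuity: £3,320.00 × [1 − (1+0.11)^−6] / 0.11 = 14045.38567
Perpetuity value at year 6: £3,880.00 / 0.11 = 35272.72727
PV of perpetuity: 35272.72727 / (1+0.11)^6 = 18858.24040
Total PV = 14045.38567 + 18858.24040 = 32903.62607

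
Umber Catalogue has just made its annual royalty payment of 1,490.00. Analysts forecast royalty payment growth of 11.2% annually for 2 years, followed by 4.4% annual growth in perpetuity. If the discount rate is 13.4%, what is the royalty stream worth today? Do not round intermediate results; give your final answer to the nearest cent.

19513.72

D_1 = 1656.88000
D_2 = 1842.45056
Terminal value at year 2: TV = D_2×(1+g_2)/(r−g_2) = 1923.51838/0.09 = 21372.42650
P_0 = D_1/(1+r)^1 + D_2/(1+r)^2 + TV/(1+r)^2
    = 1461.09347 + 1432.74775 + 16619.87385 = 19513.71507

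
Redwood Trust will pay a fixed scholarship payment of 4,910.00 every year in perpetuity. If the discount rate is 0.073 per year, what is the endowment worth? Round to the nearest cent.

67260.27

Level perpetuity: PV = C / r = 4,910.00 / 0.073 = 67,260.27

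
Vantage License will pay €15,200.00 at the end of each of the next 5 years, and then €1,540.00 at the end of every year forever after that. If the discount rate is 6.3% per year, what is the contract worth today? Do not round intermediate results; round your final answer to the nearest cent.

PV of 5-year annuity: €15,200.00 × [1 − (1+0.063)^−5] / 0.063 = 63508.74666
Perpetuity value at year 5: €1,540.00 / 0.063 = 24444.44444
PV of perpetuity: 24444.44444 / (1+0.063)^5 = 18010.00564
Total PV = 63508.74666 + 18010.00564 = 81518.75230

€81518.75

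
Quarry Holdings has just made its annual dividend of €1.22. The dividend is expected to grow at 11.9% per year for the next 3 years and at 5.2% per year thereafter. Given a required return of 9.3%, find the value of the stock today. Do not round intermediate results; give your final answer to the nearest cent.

D_1 = 1.36518
D_2 = 1.52764
D_3 = 1.70943
Terminal value at year 3: TV = D_3×(1+g_2)/(r−g_2) = 1.79832/0.041 = 43.86135
P_0 = D_1/(1+r)^1 + D_2/(1+r)^2 + D_3/(1+r)^3 + TV/(1+r)^3
    = 1.24902 + 1.27873 + 1.30915 + 33.59089 = 37.42779

€37.43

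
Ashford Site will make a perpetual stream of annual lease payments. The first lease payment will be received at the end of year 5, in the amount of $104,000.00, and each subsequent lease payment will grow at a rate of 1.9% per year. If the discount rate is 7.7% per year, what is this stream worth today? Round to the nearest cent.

Value at end of year 4: C₁ / (r − g) = $104,000.00 / (0.077 − 0.019) = $1,793,103.4483
Discount to today: PV = $1,793,103.4483 / (1 + 0.077)^4 = $1,793,103.4483 / 1.345435 = $1,332,731.10

$1332731.10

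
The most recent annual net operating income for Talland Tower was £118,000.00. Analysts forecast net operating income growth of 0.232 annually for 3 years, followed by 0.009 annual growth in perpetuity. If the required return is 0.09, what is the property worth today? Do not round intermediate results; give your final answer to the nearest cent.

D_1 = 145376.00000
D_2 = 179103.23200
D_3 = 220655.18182
Terminal value at year 3: TV = D_3×(1+g_2)/(r−g_2) = 222641.07846/0.081 = 2748655.28963
P_0 = D_1/(1+r)^1 + D_2/(1+r)^2 + D_3/(1+r)^3 + TV/(1+r)^3
    = 133372.47706 + 150747.60710 + 170386.28619 + 2122466.20704 = 2576972.57740

£2576972.58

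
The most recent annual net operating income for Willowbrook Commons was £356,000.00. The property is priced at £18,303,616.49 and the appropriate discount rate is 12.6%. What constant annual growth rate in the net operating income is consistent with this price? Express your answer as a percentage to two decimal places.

10.45%

P = D₀(1+g)/(r−g) ⇒ P(r−g) = D₀(1+g) ⇒ g(P+D₀) = P·r − D₀
g = (P·r − D₀)/(P + D₀) = (£18,303,616.49×0.126 − £356,000.00) / (£18,303,616.49 + £356,000.00) = 0.104517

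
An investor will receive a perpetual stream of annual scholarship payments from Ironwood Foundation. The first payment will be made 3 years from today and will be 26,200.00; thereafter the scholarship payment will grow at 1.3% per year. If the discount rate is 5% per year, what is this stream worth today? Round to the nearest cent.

Value at end of year 2: C₁ / (r − g) = 26,200.00 / (0.05 − 0.013) = 708,108.1081
Discount to today: PV = 708,108.1081 / (1 + 0.05)^2 = 708,108.1081 / 1.102500 = 642,274.93

642274.93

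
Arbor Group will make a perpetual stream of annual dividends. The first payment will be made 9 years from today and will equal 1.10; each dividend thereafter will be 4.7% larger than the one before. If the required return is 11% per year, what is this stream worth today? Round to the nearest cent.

Value at end of year 8: C₁ / (r − g) = 1.10 / (0.11 − 0.047) = 17.4603
Discount to today: PV = 17.4603 / (1 + 0.11)^8 = 17.4603 / 2.304538 = 7.58

7.58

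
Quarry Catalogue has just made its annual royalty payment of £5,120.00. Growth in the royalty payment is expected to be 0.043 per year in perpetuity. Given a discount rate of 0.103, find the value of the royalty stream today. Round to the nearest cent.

D₁ = D₀ × (1 + g) = £5,120.00 × 1.043 = £5,340.1600
Growing perpetuity: P = D₁ / (r − g) = £5,340.1600 / (0.103 − 0.043) = £89,002.67

£89002.67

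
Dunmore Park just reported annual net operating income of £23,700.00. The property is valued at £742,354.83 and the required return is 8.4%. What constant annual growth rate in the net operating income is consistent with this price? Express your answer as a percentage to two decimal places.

P = D₀(1+g)/(r−g) ⇒ P(r−g) = D₀(1+g) ⇒ g(P+D₀) = P·r − D₀
g = (P·r − D₀)/(P + D₀) = (£742,354.83×0.084 − £23,700.00) / (£742,354.83 + £23,700.00) = 0.050463

5.05%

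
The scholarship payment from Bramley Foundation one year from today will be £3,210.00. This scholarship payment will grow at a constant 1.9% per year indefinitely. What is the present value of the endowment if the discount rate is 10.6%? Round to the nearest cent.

Growing perpetuity: P = D₁ / (r − g) = £3,210.0000 / (0.106 − 0.019) = £36,896.55

£36896.55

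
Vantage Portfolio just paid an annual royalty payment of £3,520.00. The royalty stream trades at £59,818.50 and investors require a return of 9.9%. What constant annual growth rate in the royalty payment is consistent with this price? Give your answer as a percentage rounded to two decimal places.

P = D₀(1+g)/(r−g) ⇒ P(r−g) = D₀(1+g) ⇒ g(P+D₀) = P·r − D₀
g = (P·r − D₀)/(P + D₀) = (£59,818.50×0.099 − £3,520.00) / (£59,818.50 + £3,520.00) = 0.037924

3.79%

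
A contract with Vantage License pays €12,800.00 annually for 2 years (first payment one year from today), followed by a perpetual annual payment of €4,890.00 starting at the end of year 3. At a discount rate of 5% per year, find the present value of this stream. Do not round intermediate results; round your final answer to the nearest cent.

€112507.94

PV of 2-year annuity: €12,800.00 × [1 − (1+0.05)^−2] / 0.05 = 23800.45351
Perpetuity value at year 2: €4,890.00 / 0.05 = 97800.00000
PV of perpetuity: 97800.00000 / (1+0.05)^2 = 88707.48299
Total PV = 23800.45351 + 88707.48299 = 112507.93651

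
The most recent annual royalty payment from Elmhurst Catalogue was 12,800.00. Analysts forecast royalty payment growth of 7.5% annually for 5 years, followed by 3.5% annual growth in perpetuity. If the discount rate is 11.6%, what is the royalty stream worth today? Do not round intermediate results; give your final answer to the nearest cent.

192922.03

D_1 = 13760.00000
D_2 = 14792.00000
D_3 = 15901.40000
D_4 = 17094.00500
D_5 = 18376.05537
Terminal value at year 5: TV = D_5×(1+g_2)/(r−g_2) = 19019.21731/0.081 = 234805.15201
P_0 = D_1/(1+r)^1 + D_2/(1+r)^2 + D_3/(1+r)^3 + D_4/(1+r)^4 + D_5/(1+r)^5 + TV/(1+r)^5
    = 12329.74910 + 11876.77445 + 11440.44134 + 11020.13839 + 10615.27667 + 135639.64636 = 192922.02631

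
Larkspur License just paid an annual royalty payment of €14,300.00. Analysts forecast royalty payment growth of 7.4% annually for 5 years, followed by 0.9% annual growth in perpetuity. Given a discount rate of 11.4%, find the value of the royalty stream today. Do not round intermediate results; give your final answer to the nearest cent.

D_1 = 15358.20000
D_2 = 16494.70680
D_3 = 17715.31510
D_4 = 19026.24842
D_5 = 20434.19080
Terminal value at year 5: TV = D_5×(1+g_2)/(r−g_2) = 20618.09852/0.105 = 196362.84306
P_0 = D_1/(1+r)^1 + D_2/(1+r)^2 + D_3/(1+r)^3 + D_4/(1+r)^4 + D_5/(1+r)^5 + TV/(1+r)^5
    = 13786.53501 + 13291.50682 + 12814.25344 + 12354.13662 + 11910.54105 + 114454.62776 = 178611.60069

€178611.60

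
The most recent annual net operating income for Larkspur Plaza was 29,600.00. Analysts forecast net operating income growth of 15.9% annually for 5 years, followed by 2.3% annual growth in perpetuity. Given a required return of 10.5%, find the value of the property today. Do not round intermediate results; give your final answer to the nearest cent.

D_1 = 34306.40000
D_2 = 39761.11760
D_3 = 46083.13530
D_4 = 53410.35381
D_5 = 61902.60007
Terminal value at year 5: TV = D_5×(1+g_2)/(r−g_2) = 63326.35987/0.082 = 772272.68132
P_0 = D_1/(1+r)^1 + D_2/(1+r)^2 + D_3/(1+r)^3 + D_4/(1+r)^4 + D_5/(1+r)^5 + TV/(1+r)^5
    = 31046.51584 + 32563.72114 + 34155.07040 + 35824.18697 + 37574.87122 + 468769.42994 = 639933.79550

639933.80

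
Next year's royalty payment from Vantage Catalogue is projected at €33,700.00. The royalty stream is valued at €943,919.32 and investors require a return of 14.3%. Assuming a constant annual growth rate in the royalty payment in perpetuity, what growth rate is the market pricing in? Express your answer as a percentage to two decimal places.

P = D₁/(r−g) ⇒ g = r − D₁/P = 0.143 − €33,700.00/€943,919.32 = 0.107298

10.73%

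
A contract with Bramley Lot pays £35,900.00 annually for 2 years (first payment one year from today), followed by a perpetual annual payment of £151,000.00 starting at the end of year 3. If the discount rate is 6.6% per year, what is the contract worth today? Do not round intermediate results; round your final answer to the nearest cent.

PV of 2-year annuity: £35,900.00 × [1 − (1+0.066)^−2] / 0.066 = 65269.51061
Perpetuity value at year 2: £151,000.00 / 0.066 = 2287878.78788
PV of perpetuity: 2287878.78788 / (1+0.066)^2 = 2013346.86302
Total PV = 65269.51061 + 2013346.86302 = 2078616.37364

£2078616.37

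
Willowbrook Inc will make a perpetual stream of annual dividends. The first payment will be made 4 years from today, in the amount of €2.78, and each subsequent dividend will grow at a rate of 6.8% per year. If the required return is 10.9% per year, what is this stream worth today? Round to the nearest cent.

€49.71

Value at end of year 3: C₁ / (r − g) = €2.78 / (0.109 − 0.068) = €67.8049
Discount to today: PV = €67.8049 / (1 + 0.109)^3 = €67.8049 / 1.363938 = €49.71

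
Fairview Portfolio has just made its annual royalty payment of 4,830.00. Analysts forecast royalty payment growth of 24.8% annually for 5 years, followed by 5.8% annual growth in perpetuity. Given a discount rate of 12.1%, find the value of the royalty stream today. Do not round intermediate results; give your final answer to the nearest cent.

D_1 = 6027.84000
D_2 = 7522.74432
D_3 = 9388.38491
D_4 = 11716.70437
D_5 = 14622.44705
Terminal value at year 5: TV = D_5×(1+g_2)/(r−g_2) = 15470.54898/0.063 = 245564.26956
P_0 = D_1/(1+r)^1 + D_2/(1+r)^2 + D_3/(1+r)^3 + D_4/(1+r)^4 + D_5/(1+r)^5 + TV/(1+r)^5
    = 5377.19893 + 5986.39096 + 6664.59939 + 7419.64321 + 8260.22723 + 138719.37159 = 172427.43131

172427.43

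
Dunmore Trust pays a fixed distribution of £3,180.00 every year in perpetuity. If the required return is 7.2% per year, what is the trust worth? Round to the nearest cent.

£44166.67

Level perpetuity: PV = C / r = £3,180.00 / 0.072 = £44,166.67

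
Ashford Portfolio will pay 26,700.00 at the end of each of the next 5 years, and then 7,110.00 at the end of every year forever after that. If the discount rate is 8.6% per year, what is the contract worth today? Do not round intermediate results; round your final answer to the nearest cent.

159670.15

PV of 5-year annuity: 26,700.00 × [1 − (1+0.086)^−5] / 0.086 = 104940.57675
Perpetuity value at year 5: 7,110.00 / 0.086 = 82674.41860
PV of perpetuity: 82674.41860 / (1+0.086)^5 = 54729.56839
Total PV = 104940.57675 + 54729.56839 = 159670.14514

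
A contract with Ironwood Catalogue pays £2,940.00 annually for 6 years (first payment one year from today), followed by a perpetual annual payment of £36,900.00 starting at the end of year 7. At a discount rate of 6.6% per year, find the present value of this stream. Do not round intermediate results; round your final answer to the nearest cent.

PV of 6-year annuity: £2,940.00 × [1 − (1+0.066)^−6] / 0.066 = 14188.36255
Perpetuity value at year 6: £36,900.00 / 0.066 = 559090.90909
PV of perpetuity: 559090.90909 / (1+0.066)^6 = 381012.48116
Total PV = 14188.36255 + 381012.48116 = 395200.84371

£395200.84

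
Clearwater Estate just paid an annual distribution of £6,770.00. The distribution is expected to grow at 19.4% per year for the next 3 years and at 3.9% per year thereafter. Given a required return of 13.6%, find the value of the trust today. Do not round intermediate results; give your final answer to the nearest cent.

£106655.09

D_1 = 8083.38000
D_2 = 9651.55572
D_3 = 11523.95753
Terminal value at year 3: TV = D_3×(1+g_2)/(r−g_2) = 11973.39187/0.097 = 123437.02962
P_0 = D_1/(1+r)^1 + D_2/(1+r)^2 + D_3/(1+r)^3 + TV/(1+r)^3
    = 7115.65141 + 7478.95051 + 7860.79834 + 84199.68529 = 106655.08554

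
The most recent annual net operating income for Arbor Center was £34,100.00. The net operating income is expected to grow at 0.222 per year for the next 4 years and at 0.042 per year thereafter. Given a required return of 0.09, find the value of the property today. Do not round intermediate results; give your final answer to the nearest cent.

£1352397.32

D_1 = 41670.20000
D_2 = 50920.98440
D_3 = 62225.44294
D_4 = 76039.49127
Terminal value at year 4: TV = D_4×(1+g_2)/(r−g_2) = 79233.14990/0.048 = 1650690.62296
P_0 = D_1/(1+r)^1 + D_2/(1+r)^2 + D_3/(1+r)^3 + D_4/(1+r)^4 + TV/(1+r)^4
    = 38229.54128 + 42859.17381 + 48049.45908 + 53868.29265 + 1169390.85297 = 1352397.31979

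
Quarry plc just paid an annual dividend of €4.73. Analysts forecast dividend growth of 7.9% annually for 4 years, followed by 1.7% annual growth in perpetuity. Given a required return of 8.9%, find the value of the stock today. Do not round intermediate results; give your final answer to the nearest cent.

€82.88

D_1 = 5.10367
D_2 = 5.50686
D_3 = 5.94190
D_4 = 6.41131
Terminal value at year 4: TV = D_4×(1+g_2)/(r−g_2) = 6.52030/0.072 = 90.55978
P_0 = D_1/(1+r)^1 + D_2/(1+r)^2 + D_3/(1+r)^3 + D_4/(1+r)^4 + TV/(1+r)^4
    = 4.68657 + 4.64353 + 4.60089 + 4.55864 + 64.39081 = 82.88043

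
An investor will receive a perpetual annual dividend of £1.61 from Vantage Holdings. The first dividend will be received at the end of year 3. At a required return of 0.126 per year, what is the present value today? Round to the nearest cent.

£10.08

Value at end of year 2: C / r = £1.61 / 0.126 = £12.7778
Discount to today: PV = £12.7778 / (1 + 0.126)^2 = £12.7778 / 1.267876 = £10.08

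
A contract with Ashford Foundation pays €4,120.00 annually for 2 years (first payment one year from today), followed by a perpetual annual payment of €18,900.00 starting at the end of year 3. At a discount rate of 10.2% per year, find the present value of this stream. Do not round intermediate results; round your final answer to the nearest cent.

PV of 2-year annuity: €4,120.00 × [1 − (1+0.102)^−2] / 0.102 = 7131.26768
Perpetuity value at year 2: €18,900.00 / 0.102 = 185294.11765
PV of perpetuity: 185294.11765 / (1+0.102)^2 = 152580.29259
Total PV = 7131.26768 + 152580.29259 = 159711.56028

€159711.56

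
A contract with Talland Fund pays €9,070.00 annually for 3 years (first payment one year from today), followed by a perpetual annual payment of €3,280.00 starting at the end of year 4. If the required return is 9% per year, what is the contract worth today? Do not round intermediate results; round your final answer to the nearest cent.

€51100.64

PV of 3-year annuity: €9,070.00 × [1 − (1+0.09)^−3] / 0.09 = 22958.84262
Perpetuity value at year 3: €3,280.00 / 0.09 = 36444.44444
PV of perpetuity: 36444.44444 / (1+0.09)^3 = 28141.79794
Total PV = 22958.84262 + 28141.79794 = 51100.64056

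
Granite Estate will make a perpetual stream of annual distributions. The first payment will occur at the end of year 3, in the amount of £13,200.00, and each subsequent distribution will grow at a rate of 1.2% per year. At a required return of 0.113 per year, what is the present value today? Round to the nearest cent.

£105502.37

Value at end of year 2: C₁ / (r − g) = £13,200.00 / (0.113 − 0.012) = £130,693.0693
Discount to today: PV = £130,693.0693 / (1 + 0.113)^2 = £130,693.0693 / 1.238769 = £105,502.37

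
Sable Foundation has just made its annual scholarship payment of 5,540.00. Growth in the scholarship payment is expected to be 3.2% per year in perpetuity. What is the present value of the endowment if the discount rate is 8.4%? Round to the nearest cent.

109947.69

D₁ = D₀ × (1 + g) = 5,540.00 × 1.032 = 5,717.2800
Growing perpetuity: P = D₁ / (r − g) = 5,717.2800 / (0.084 − 0.032) = 109,947.69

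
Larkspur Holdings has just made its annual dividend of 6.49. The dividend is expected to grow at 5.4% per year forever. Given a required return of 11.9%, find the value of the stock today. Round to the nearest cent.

105.24

D₁ = D₀ × (1 + g) = 6.49 × 1.054 = 6.8405
Growing perpetuity: P = D₁ / (r − g) = 6.8405 / (0.119 − 0.054) = 105.24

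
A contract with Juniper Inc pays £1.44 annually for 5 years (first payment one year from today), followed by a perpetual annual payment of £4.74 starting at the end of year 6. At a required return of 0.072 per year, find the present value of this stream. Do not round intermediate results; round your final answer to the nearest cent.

PV of 5-year annuity: £1.44 × [1 − (1+0.072)^−5] / 0.072 = 5.87280
Perpetuity value at year 5: £4.74 / 0.072 = 65.83333
PV of perpetuity: 65.83333 / (1+0.072)^5 = 46.50203
Total PV = 5.87280 + 46.50203 = 52.37483

£52.37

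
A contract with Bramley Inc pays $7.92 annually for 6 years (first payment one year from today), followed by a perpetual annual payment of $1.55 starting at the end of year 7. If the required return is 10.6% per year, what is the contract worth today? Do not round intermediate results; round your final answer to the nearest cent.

$41.88

PV of 6-year annuity: $7.92 × [1 − (1+0.106)^−6] / 0.106 = 33.89552
Perpetuity value at year 6: $1.55 / 0.106 = 14.62264
PV of perpetuity: 14.62264 / (1+0.106)^6 = 7.98905
Total PV = 33.89552 + 7.98905 = 41.88457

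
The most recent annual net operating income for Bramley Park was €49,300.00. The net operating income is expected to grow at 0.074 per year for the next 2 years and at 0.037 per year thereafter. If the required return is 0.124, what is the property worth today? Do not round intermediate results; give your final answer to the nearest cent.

€628633.99

D_1 = 52948.20000
D_2 = 56866.36680
Terminal value at year 2: TV = D_2×(1+g_2)/(r−g_2) = 58970.42237/0.087 = 677820.94680
P_0 = D_1/(1+r)^1 + D_2/(1+r)^2 + TV/(1+r)^2
    = 47106.93950 + 45011.43508 + 536515.61119 = 628633.98577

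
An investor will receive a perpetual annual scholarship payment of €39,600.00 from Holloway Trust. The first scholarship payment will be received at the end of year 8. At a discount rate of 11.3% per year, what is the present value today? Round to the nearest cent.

€165634.42

Value at end of year 7: C / r = €39,600.00 / 0.113 = €350,442.4779
Discount to today: PV = €350,442.4779 / (1 + 0.113)^7 = €350,442.4779 / 2.115759 = €165,634.42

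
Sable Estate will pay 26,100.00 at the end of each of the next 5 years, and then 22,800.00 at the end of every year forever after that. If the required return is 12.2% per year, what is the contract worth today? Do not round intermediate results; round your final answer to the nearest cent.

198722.30

PV of 5-year annuity: 26,100.00 × [1 − (1+0.122)^−5] / 0.122 = 93620.36353
Perpetuity value at year 5: 22,800.00 / 0.122 = 186885.24590
PV of perpetuity: 186885.24590 / (1+0.122)^5 = 105101.93983
Total PV = 93620.36353 + 105101.93983 = 198722.30336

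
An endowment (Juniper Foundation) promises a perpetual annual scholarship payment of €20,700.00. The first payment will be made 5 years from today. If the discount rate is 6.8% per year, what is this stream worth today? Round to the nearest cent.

Value at end of year 4: C / r = €20,700.00 / 0.068 = €304,411.7647
Discount to today: PV = €304,411.7647 / (1 + 0.068)^4 = €304,411.7647 / 1.301023 = €233,978.75

€233978.75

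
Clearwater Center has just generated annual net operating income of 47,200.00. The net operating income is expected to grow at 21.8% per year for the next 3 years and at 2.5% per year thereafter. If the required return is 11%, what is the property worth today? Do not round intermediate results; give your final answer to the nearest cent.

922988.90

D_1 = 57489.60000
D_2 = 70022.33280
D_3 = 85287.20135
Terminal value at year 3: TV = D_3×(1+g_2)/(r−g_2) = 87419.38138/0.085 = 1028463.31040
P_0 = D_1/(1+r)^1 + D_2/(1+r)^2 + D_3/(1+r)^3 + TV/(1+r)^3
    = 51792.43243 + 56831.69613 + 62361.26656 + 752003.50855 = 922988.90367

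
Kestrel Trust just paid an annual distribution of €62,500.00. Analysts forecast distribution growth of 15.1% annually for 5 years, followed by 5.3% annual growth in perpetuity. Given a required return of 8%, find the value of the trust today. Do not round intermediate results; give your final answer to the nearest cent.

D_1 = 71937.50000
D_2 = 82800.06250
D_3 = 95302.87194
D_4 = 109693.60560
D_5 = 126257.34005
Terminal value at year 5: TV = D_5×(1+g_2)/(r−g_2) = 132948.97907/0.027 = 4924036.26178
P_0 = D_1/(1+r)^1 + D_2/(1+r)^2 + D_3/(1+r)^3 + D_4/(1+r)^4 + D_5/(1+r)^5 + TV/(1+r)^5
    = 66608.79630 + 70987.70790 + 75654.49241 + 80628.07478 + 85928.62414 + 3351216.34135 = 3731024.03687

€3731024.04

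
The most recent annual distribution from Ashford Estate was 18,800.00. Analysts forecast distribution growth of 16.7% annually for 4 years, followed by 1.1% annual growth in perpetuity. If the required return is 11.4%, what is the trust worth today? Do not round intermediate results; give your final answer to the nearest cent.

306816.12

D_1 = 21939.60000
D_2 = 25603.51320
D_3 = 29879.29990
D_4 = 34869.14299
Terminal value at year 4: TV = D_4×(1+g_2)/(r−g_2) = 35252.70356/0.103 = 342259.25788
P_0 = D_1/(1+r)^1 + D_2/(1+r)^2 + D_3/(1+r)^3 + D_4/(1+r)^4 + TV/(1+r)^4
    = 19694.43447 + 20631.42282 + 21612.98962 + 22641.25573 + 222236.01501 = 306816.11766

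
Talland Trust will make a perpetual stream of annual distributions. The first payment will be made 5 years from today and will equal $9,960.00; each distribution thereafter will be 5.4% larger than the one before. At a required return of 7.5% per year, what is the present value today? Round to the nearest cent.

Value at end of year 4: C₁ / (r − g) = $9,960.00 / (0.075 − 0.054) = $474,285.7143
Discount to today: PV = $474,285.7143 / (1 + 0.075)^4 = $474,285.7143 / 1.335469 = $355,145.39

$355145.39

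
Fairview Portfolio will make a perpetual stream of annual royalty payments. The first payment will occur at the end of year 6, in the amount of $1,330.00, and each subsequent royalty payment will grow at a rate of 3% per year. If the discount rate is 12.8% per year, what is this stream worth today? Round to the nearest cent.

Value at end of year 5: C₁ / (r − g) = $1,330.00 / (0.128 − 0.03) = $13,571.4286
Discount to today: PV = $13,571.4286 / (1 + 0.128)^5 = $13,571.4286 / 1.826188 = $7,431.56

$7431.56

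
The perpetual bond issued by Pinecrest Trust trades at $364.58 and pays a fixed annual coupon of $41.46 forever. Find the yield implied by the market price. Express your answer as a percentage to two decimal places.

11.37%

P = C/r ⇒ r = C/P = $41.46/$364.58 = 0.113720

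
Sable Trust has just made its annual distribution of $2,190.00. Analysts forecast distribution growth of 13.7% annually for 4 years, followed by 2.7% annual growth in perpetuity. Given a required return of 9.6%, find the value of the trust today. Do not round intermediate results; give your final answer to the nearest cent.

$47364.66

D_1 = 2490.03000
D_2 = 2831.16411
D_3 = 3219.03359
D_4 = 3660.04120
Terminal value at year 4: TV = D_4×(1+g_2)/(r−g_2) = 3758.86231/0.069 = 54476.26533
P_0 = D_1/(1+r)^1 + D_2/(1+r)^2 + D_3/(1+r)^3 + D_4/(1+r)^4 + TV/(1+r)^4
    = 2271.92518 + 2356.91508 + 2445.08435 + 2536.55192 + 37754.18589 = 47364.66244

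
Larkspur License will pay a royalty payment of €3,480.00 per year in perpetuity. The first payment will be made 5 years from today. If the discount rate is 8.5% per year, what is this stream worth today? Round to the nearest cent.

Value at end of year 4: C / r = €3,480.00 / 0.085 = €40,941.1765
Discount to today: PV = €40,941.1765 / (1 + 0.085)^4 = €40,941.1765 / 1.385859 = €29,542.10

€29542.10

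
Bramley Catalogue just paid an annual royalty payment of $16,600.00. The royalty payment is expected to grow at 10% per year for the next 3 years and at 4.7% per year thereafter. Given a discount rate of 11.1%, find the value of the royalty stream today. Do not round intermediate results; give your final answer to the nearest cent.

$312399.27

D_1 = 18260.00000
D_2 = 20086.00000
D_3 = 22094.60000
Terminal value at year 3: TV = D_3×(1+g_2)/(r−g_2) = 23133.04620/0.064 = 361453.84687
P_0 = D_1/(1+r)^1 + D_2/(1+r)^2 + D_3/(1+r)^3 + TV/(1+r)^3
    = 16435.64356 + 16272.91442 + 16111.79646 + 263578.92014 = 312399.27458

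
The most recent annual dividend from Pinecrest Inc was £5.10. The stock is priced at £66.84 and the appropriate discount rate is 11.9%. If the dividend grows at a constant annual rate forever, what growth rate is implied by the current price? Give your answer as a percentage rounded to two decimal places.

3.97%

P = D₀(1+g)/(r−g) ⇒ P(r−g) = D₀(1+g) ⇒ g(P+D₀) = P·r − D₀
g = (P·r − D₀)/(P + D₀) = (£66.84×0.119 − £5.10) / (£66.84 + £5.10) = 0.039671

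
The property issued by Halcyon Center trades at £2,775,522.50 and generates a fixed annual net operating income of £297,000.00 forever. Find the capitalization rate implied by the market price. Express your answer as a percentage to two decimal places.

P = C/r ⇒ r = C/P = £297,000.00/£2,775,522.50 = 0.107007

10.70%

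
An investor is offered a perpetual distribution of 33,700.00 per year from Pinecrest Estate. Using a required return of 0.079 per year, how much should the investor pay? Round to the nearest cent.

Level perpetuity: PV = C / r = 33,700.00 / 0.079 = 426,582.28

426582.28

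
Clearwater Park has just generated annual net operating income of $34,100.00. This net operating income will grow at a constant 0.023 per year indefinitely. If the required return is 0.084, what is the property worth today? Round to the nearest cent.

D₁ = D₀ × (1 + g) = $34,100.00 × 1.023 = $34,884.3000
Growing perpetuity: P = D₁ / (r − g) = $34,884.3000 / (0.084 − 0.023) = $571,873.77

$571873.77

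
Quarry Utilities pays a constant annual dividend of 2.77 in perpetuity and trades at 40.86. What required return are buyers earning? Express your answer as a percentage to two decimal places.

P = C/r ⇒ r = C/P = 2.77/40.86 = 0.067792

6.78%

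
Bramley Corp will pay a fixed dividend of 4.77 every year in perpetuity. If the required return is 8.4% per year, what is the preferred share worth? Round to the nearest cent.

56.79

Level perpetuity: PV = C / r = 4.77 / 0.084 = 56.79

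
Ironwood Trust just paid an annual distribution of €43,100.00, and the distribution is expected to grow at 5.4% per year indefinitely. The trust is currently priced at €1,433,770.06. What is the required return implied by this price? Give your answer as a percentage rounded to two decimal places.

D₁ = €43,100.00 × 1.054 = €45,427.4000
P = D₁/(r − g) ⇒ r = D₁/P + g = €45,427.4000/€1,433,770.06 + 0.054 = 0.031684 + 0.054 = 0.085684

8.57%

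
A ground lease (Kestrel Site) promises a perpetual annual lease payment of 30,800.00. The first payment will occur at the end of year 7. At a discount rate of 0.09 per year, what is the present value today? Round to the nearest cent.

Value at end of year 6: C / r = 30,800.00 / 0.09 = 342,222.2222
Discount to today: PV = 342,222.2222 / (1 + 0.09)^6 = 342,222.2222 / 1.677100 = 204,055.93

204055.93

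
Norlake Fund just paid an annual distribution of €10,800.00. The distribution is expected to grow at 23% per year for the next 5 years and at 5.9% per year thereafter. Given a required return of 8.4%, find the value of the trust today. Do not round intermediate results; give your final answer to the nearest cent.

D_1 = 13284.00000
D_2 = 16339.32000
D_3 = 20097.36360
D_4 = 24719.75723
D_5 = 30405.30139
Terminal value at year 5: TV = D_5×(1+g_2)/(r−g_2) = 32199.21417/0.025 = 1287968.56690
P_0 = D_1/(1+r)^1 + D_2/(1+r)^2 + D_3/(1+r)^3 + D_4/(1+r)^4 + D_5/(1+r)^5 + TV/(1+r)^5
    = 12254.61255 + 13905.14154 + 15777.97426 + 17903.05197 + 20314.34864 + 860515.80843 = 940670.93739

€940670.94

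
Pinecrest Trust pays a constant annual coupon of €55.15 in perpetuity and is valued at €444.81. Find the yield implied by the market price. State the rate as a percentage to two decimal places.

P = C/r ⇒ r = C/P = €55.15/€444.81 = 0.123986

12.40%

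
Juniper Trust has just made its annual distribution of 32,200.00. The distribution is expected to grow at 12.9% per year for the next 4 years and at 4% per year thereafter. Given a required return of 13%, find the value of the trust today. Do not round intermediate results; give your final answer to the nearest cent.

499288.80

D_1 = 36353.80000
D_2 = 41043.44020
D_3 = 46338.04399
D_4 = 52315.65166
Terminal value at year 4: TV = D_4×(1+g_2)/(r−g_2) = 54408.27773/0.09 = 604536.41918
P_0 = D_1/(1+r)^1 + D_2/(1+r)^2 + D_3/(1+r)^3 + D_4/(1+r)^4 + TV/(1+r)^4
    = 32171.50442 + 32143.03407 + 32114.58890 + 32086.16891 + 370773.50745 = 499288.80376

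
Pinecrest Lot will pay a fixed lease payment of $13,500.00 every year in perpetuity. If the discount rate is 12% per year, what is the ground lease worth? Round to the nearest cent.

Level perpetuity: PV = C / r = $13,500.00 / 0.12 = $112,500.00

$112500.00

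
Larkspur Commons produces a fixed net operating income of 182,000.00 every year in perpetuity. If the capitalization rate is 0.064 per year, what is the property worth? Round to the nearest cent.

2843750.00

Level perpetuity: PV = C / r = 182,000.00 / 0.064 = 2,843,750.00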